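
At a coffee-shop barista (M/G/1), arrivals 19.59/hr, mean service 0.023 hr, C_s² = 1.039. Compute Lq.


ρ = λ·E[S] = 19.59·0.023 = 0.4506
Lq = ρ²(1+C_s²)/(2(1−ρ)) = 0.2030·(1+1.039)/(2·0.5494)
= 0.2030·2.0390/1.0989 = 0.37670

Final: 0.37670


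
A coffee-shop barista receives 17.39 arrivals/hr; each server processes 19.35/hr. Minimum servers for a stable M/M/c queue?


Stability requires cμ > λ ⇔ c > λ/μ.
λ/μ = 17.39/19.35 = 0.8987
Minimum integer c = ⌊0.8987⌋ + 1 = 1
Check: 1·19.35 = 19.35 > 17.39, while 0·19.35 = 0.00 ≤ 17.39

Final: 1 servers


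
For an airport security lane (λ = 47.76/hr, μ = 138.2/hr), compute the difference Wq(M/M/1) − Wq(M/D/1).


ρ = 47.76/138.2 = 0.3456
Wq(M/M/1) = ρ/(μ−λ) = 0.3456/90.44 = 0.003821 hr
Wq(M/D/1) = ρ/(2(μ−λ)) = 0.001911 hr
Savings = 0.003821 − 0.001911 = 0.001911 hr

Final: 0.001911 hr


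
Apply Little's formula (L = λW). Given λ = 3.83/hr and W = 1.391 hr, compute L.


L = λW = 3.83·1.391 = 5.3275

Final: 5.3275


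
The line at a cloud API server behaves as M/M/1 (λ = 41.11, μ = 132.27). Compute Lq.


ρ = 41.11/132.27 = 0.3108
Lq = ρ²/(1−ρ) = 0.09660/0.6892 = 0.1402

Final: 0.1402


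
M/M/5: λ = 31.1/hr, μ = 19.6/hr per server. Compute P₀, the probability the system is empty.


a = λ/μ = 31.1/19.6 = 1.5867; ρ = a/c = 0.3173
Σ_{k=0}^{4} a^k/k! (terms k=0..4) = 1.00000 + 1.58673 + 1.25886 + 0.66583 + 0.26412 = 4.77555
Tail: a^5/(5!(1−ρ)) = 10.05823/(120·0.6827) = 0.12278
P₀ = 1/(4.77555 + 0.12278) = 1/4.89833 = 0.204151

Final: 0.204151


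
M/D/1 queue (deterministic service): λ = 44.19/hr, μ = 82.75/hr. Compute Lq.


ρ = 44.19/82.75 = 0.5340
M/D/1: Lq = ρ²/(2(1−ρ)) = 0.2852/(2·0.4660) = 0.30599

Final: 0.30599


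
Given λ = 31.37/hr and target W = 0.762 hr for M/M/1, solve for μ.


W = 1/(μ−λ) ⇒ μ − λ = 1/W = 1/0.762 = 1.3123
μ = λ + 1/W = 31.37 + 1.3123 = 32.6823 per hr

Final: 32.6823 /hr


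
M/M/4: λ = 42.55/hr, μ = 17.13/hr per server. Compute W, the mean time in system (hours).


a = 2.4839; ρ = 0.6210; P₀ = 0.075141
Lq = P₀·a^c·ρ/(c!(1−ρ)²) = 0.51524
Wq = Lq/λ = 0.51524/42.55 = 0.01211 hr
W = Wq + 1/μ = 0.01211 + 0.05838 = 0.07049 hr

Final: 0.07049 hr


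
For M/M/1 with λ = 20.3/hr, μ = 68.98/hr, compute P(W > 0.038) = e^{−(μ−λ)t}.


W ~ Exponential(μ−λ) for M/M/1.
μ − λ = 68.98 − 20.3 = 48.6800
P(W > t) = e^{−(μ−λ)t} = e^{−1.8498} = 0.157262

Final: 0.157262


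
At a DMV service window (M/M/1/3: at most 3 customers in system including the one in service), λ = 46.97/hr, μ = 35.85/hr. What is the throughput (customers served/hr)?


ρ = 1.3102; P_K = (1−ρ)ρ^3/(1−ρ^4) = 0.358366
λ_eff = λ(1 − P_K) = 46.97·(1 − 0.358366) = 46.97·0.641634 = 30.1376 /hr

Final: 30.1376 /hr


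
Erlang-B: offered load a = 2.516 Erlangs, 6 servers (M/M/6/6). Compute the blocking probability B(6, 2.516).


B(c,a) = (a^c/c!) / Σ_{k=0}^{c} a^k/k!
a^6/6! = 0.352315
Σ terms (k=0..6): 1.00000 + 2.51600 + 3.16513 + 2.65449 + 1.66967 + 0.84018 + 0.35232 = 12.197782
B = 0.352315/12.197782 = 0.028884

Final: 0.028884


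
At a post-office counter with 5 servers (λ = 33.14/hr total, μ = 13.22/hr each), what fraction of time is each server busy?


ρ = λ/(cμ) = 33.14/(5·13.22) = 33.14/66.10 = 0.5014

Final: 0.5014


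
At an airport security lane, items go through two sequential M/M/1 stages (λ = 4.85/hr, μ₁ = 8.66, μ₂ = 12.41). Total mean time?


Each node sees arrival rate λ = 4.85/hr (tandem ⇒ throughput preserved).
W₁ = 1/(μ₁−λ) = 1/(8.66−4.85) = 0.26247 hr
W₂ = 1/(μ₂−λ) = 1/(12.41−4.85) = 0.13228 hr
W_total = W₁ + W₂ = 0.26247 + 0.13228 = 0.39474 hr

Final: 0.39474 hr


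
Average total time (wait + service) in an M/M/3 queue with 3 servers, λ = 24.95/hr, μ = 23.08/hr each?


a = 1.0810; ρ = 0.3603; P₀ = 0.333947
Lq = P₀·a^c·ρ/(c!(1−ρ)²) = 0.06192
Wq = Lq/λ = 0.06192/24.95 = 0.002482 hr
W = Wq + 1/μ = 0.002482 + 0.04333 = 0.04581 hr

Final: 0.04581 hr


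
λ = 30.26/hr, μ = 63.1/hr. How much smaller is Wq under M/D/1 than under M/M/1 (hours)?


ρ = 30.26/63.1 = 0.4796
Wq(M/M/1) = ρ/(μ−λ) = 0.4796/32.84 = 0.01460 hr
Wq(M/D/1) = ρ/(2(μ−λ)) = 0.007301 hr
Savings = 0.01460 − 0.007301 = 0.007301 hr

Final: 0.007301 hr


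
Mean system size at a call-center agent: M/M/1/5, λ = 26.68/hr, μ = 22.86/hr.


ρ = 26.68/22.86 = 1.1671
L = ρ[1 − (K+1)ρ^K + Kρ^(K+1)] / [(1−ρ)(1−ρ^(K+1))]
Numerator: 1.1671·(1 − 6·2.165449 + 5·2.527305) = 0.751414
Denominator: (-0.1671)·(-1.527305) = 0.255219
L = 0.751414/0.255219 = 2.9442

Final: 2.9442


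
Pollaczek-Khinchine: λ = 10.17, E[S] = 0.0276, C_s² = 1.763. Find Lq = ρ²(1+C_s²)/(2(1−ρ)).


ρ = λ·E[S] = 10.17·0.0276 = 0.2807
Lq = ρ²(1+C_s²)/(2(1−ρ)) = 0.07879·(1+1.763)/(2·0.7193)
= 0.07879·2.7630/1.4386 = 0.15132

Final: 0.15132


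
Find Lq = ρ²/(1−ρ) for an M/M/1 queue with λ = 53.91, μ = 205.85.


ρ = 53.91/205.85 = 0.2619
Lq = ρ²/(1−ρ) = 0.06859/0.7381 = 0.09292

Final: 0.09292


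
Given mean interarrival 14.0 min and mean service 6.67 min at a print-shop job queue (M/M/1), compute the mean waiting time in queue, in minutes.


λ = 60/14.0 = 4.2857 /hr
μ = 60/6.67 = 8.9955 /hr
ρ = λ/μ = 4.2857/8.9955 = 0.4764
Wq = ρ/(μ−λ) = 0.4764/(8.9955−4.2857) = 0.10116 hr
In minutes: 0.10116·60 = 6.069 min

Final: 6.069 min


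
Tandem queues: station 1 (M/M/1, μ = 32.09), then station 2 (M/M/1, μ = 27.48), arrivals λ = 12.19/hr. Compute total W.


Each node sees arrival rate λ = 12.19/hr (tandem ⇒ throughput preserved).
W₁ = 1/(μ₁−λ) = 1/(32.09−12.19) = 0.05025 hr
W₂ = 1/(μ₂−λ) = 1/(27.48−12.19) = 0.06540 hr
W_total = W₁ + W₂ = 0.05025 + 0.06540 = 0.11565 hr

Final: 0.11565 hr


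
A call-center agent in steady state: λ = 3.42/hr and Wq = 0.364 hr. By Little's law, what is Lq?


Lq = λWq = 3.42·0.364 = 1.2449

Final: 1.2449


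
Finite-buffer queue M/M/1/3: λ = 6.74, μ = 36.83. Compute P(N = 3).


ρ = λ/μ = 6.74/36.83 = 0.1830
P_K = (1−ρ)ρ^K/(1−ρ^(K+1)) = (0.8170·0.006129)/(1 − 0.001122)
= 0.005007/0.998878 = 0.005013

Final: 0.005013


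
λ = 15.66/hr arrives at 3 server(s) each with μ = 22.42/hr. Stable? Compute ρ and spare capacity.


Total capacity cμ = 3·22.42 = 67.26/hr
ρ = λ/(cμ) = 15.66/67.26 = 0.2328
Stable ⇔ ρ < 1: YES
Spare capacity = cμ − λ = 67.26 − 15.66 = 51.60/hr

Final: ρ = 0.2328; stable; margin = 51.60/hr


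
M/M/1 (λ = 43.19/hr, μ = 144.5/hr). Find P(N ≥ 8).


ρ = 43.19/144.5 = 0.2989
P(N ≥ n) = ρ^n = 0.2989^8 = 0.00006370

Final: 0.00006370


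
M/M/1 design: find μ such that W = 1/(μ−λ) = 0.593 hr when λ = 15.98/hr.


W = 1/(μ−λ) ⇒ μ − λ = 1/W = 1/0.593 = 1.6863
μ = λ + 1/W = 15.98 + 1.6863 = 17.6663 per hr

Final: 17.6663 /hr


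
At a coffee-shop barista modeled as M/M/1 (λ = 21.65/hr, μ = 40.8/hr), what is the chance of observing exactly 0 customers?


ρ = 21.65/40.8 = 0.5306
P_n = (1−ρ)·ρ^n = (1 − 0.5306)·0.5306^0 = 0.4694·1.000000 = 0.469363

Final: 0.469363


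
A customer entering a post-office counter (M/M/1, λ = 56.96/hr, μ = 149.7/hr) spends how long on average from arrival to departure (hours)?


W = 1/(μ−λ) = 1/(149.7 − 56.96) = 1/92.74 = 0.01078 hr

Final: 0.01078 hr


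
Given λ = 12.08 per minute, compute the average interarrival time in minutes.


Mean interarrival time = 1/λ = 1/12.08 minute = 0.08278 minute
In minutes: 0.08278 × 1 = 0.08278 min

Final: 0.08278 min


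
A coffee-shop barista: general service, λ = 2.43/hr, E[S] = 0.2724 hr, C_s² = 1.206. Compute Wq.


ρ = λ·E[S] = 2.43·0.2724 = 0.6619
E[S²] = E[S]²(1+C_s²) = 0.2724²·(1+1.206) = 0.163689
Wq = λ·E[S²]/(2(1−ρ)) = 2.43·0.163689/(2·0.3381) = 0.58829 hr

Final: 0.58829 hr


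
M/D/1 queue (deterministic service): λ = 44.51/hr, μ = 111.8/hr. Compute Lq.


ρ = 44.51/111.8 = 0.3981
M/D/1: Lq = ρ²/(2(1−ρ)) = 0.1585/(2·0.6019) = 0.13167

Final: 0.13167


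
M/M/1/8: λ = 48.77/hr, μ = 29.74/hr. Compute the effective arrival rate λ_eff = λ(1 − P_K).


ρ = 1.6399; P_K = (1−ρ)ρ^8/(1−ρ^9) = 0.394802
λ_eff = λ(1 − P_K) = 48.77·(1 − 0.394802) = 48.77·0.605198 = 29.5155 /hr

Final: 29.5155 /hr


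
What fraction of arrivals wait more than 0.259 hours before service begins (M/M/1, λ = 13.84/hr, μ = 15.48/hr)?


ρ = 13.84/15.48 = 0.8941
P(Wq > t) = ρ·e^{−(μ−λ)t} = 0.8941·e^{−0.4248}
= 0.8941·0.653927 = 0.584648

Final: 0.584648


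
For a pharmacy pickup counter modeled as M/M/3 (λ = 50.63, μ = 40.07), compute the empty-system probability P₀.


a = λ/μ = 50.63/40.07 = 1.2635; ρ = a/c = 0.4212
Σ_{k=0}^{2} a^k/k! (terms k=0..2) = 1.00000 + 1.26354 + 0.79827 = 3.06180
Tail: a^3/(3!(1−ρ)) = 2.01728/(6·0.5788) = 0.58086
P₀ = 1/(3.06180 + 0.58086) = 1/3.64266 = 0.274524

Final: 0.274524


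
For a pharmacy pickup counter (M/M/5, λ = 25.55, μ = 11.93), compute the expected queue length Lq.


a = λ/μ = 2.1417; ρ = a/5 = 0.4283
P₀ = 0.116204
Lq = P₀·a^c·ρ / (c!·(1−ρ)²) = 0.116204·45.05597·0.4283/(120·0.32680)
= 0.05719

Final: 0.05719


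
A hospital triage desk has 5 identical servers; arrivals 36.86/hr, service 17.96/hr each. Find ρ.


ρ = λ/(cμ) = 36.86/(5·17.96) = 36.86/89.80 = 0.4105

Final: 0.4105


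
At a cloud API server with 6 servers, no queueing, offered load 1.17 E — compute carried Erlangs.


B(6,1.17) = 0.001106 (Erlang-B)
Carried load = a(1 − B) = 1.17·(1 − 0.001106) = 1.17·0.998894 = 1.1687 E

Final: 1.1687 Erlangs


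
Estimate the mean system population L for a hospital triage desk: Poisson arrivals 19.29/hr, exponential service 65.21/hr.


ρ = λ/μ = 19.29/65.21 = 0.2958
L = ρ/(1−ρ) = 0.2958/(1 − 0.2958) = 0.2958/0.7042 = 0.4201

Final: 0.4201


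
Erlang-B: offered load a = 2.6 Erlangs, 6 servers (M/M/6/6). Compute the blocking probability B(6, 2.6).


B(c,a) = (a^c/c!) / Σ_{k=0}^{c} a^k/k!
a^6/6! = 0.429050
Σ terms (k=0..6): 1.00000 + 2.60000 + 3.38000 + 2.92933 + 1.90407 + 0.99011 + 0.42905 = 13.232564
B = 0.429050/13.232564 = 0.032424

Final: 0.032424


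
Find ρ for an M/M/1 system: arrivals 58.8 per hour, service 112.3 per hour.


ρ = λ/μ = 58.8/112.3 = 0.5236

Final: 0.5236


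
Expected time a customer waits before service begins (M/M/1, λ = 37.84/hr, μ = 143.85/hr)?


ρ = 37.84/143.85 = 0.2631
Wq = ρ/(μ−λ) = 0.2631/(143.85 − 37.84) = 0.2631/106.01 = 0.002481 hr

Final: 0.002481 hr


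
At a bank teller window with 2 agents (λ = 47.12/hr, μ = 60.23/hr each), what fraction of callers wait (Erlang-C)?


a = λ/μ = 0.7823; ρ = a/2 = 0.3912
P₀ = 0.437642 (from M/M/c formula)
C(c,a) = [a^c/(c!(1−ρ))]·P₀ = [0.61205/(2·0.6088)]·0.437642
= 0.50264·0.437642 = 0.219976

Final: 0.219976


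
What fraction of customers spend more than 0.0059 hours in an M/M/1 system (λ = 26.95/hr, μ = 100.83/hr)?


W ~ Exponential(μ−λ) for M/M/1.
μ − λ = 100.83 − 26.95 = 73.8800
P(W > t) = e^{−(μ−λ)t} = e^{−0.4359} = 0.646688

Final: 0.646688


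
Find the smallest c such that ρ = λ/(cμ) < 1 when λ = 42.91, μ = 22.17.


Stability requires cμ > λ ⇔ c > λ/μ.
λ/μ = 42.91/22.17 = 1.9355
Minimum integer c = ⌊1.9355⌋ + 1 = 2
Check: 2·22.17 = 44.34 > 42.91, while 1·22.17 = 22.17 ≤ 42.91

Final: 2 servers


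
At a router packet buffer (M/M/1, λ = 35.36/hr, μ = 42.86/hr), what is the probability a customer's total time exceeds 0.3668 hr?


W ~ Exponential(μ−λ) for M/M/1.
μ − λ = 42.86 − 35.36 = 7.5000
P(W > t) = e^{−(μ−λ)t} = e^{−2.7510} = 0.063864

Final: 0.063864


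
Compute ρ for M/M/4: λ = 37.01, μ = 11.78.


ρ = λ/(cμ) = 37.01/(4·11.78) = 37.01/47.12 = 0.7854

Final: 0.7854


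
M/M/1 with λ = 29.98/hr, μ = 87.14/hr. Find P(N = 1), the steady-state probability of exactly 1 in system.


ρ = 29.98/87.14 = 0.3440
P_n = (1−ρ)·ρ^n = (1 − 0.3440)·0.3440^1 = 0.6560·0.344044 = 0.225678

Final: 0.225678


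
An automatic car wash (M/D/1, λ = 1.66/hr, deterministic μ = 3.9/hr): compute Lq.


ρ = 1.66/3.9 = 0.4256
M/D/1: Lq = ρ²/(2(1−ρ)) = 0.1812/(2·0.5744) = 0.15772

Final: 0.15772


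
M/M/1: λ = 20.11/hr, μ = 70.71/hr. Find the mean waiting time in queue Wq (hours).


ρ = 20.11/70.71 = 0.2844
Wq = ρ/(μ−λ) = 0.2844/(70.71 − 20.11) = 0.2844/50.60 = 0.005621 hr

Final: 0.005621 hr


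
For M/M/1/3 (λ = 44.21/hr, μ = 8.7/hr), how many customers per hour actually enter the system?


ρ = 5.0816; P_K = (1−ρ)ρ^3/(1−ρ^4) = 0.804418
λ_eff = λ(1 − P_K) = 44.21·(1 − 0.804418) = 44.21·0.195582 = 8.6467 /hr

Final: 8.6467 /hr


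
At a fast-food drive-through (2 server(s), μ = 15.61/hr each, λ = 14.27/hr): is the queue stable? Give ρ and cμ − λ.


Total capacity cμ = 2·15.61 = 31.22/hr
ρ = λ/(cμ) = 14.27/31.22 = 0.4571
Stable ⇔ ρ < 1: YES
Spare capacity = cμ − λ = 31.22 − 14.27 = 16.95/hr

Final: ρ = 0.4571; stable; margin = 16.95/hr


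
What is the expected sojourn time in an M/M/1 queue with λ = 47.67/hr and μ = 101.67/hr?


W = 1/(μ−λ) = 1/(101.67 − 47.67) = 1/54.00 = 0.01852 hr

Final: 0.01852 hr


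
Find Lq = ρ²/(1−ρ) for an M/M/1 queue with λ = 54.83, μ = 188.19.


ρ = 54.83/188.19 = 0.2914
Lq = ρ²/(1−ρ) = 0.08489/0.7086 = 0.1198

Final: 0.1198


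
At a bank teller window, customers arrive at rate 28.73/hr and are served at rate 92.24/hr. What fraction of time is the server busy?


ρ = λ/μ = 28.73/92.24 = 0.3115

Final: 0.3115


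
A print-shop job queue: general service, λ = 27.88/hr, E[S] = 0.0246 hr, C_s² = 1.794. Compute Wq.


ρ = λ·E[S] = 27.88·0.0246 = 0.6858
E[S²] = E[S]²(1+C_s²) = 0.0246²·(1+1.794) = 0.001691
Wq = λ·E[S²]/(2(1−ρ)) = 27.88·0.001691/(2·0.3142) = 0.07503 hr

Final: 0.07503 hr


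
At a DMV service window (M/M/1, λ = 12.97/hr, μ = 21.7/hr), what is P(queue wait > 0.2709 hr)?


ρ = 12.97/21.7 = 0.5977
P(Wq > t) = ρ·e^{−(μ−λ)t} = 0.5977·e^{−2.3650}
= 0.5977·0.093953 = 0.056156

Final: 0.056156


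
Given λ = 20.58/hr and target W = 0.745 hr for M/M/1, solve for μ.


W = 1/(μ−λ) ⇒ μ − λ = 1/W = 1/0.745 = 1.3423
μ = λ + 1/W = 20.58 + 1.3423 = 21.9223 per hr

Final: 21.9223 /hr


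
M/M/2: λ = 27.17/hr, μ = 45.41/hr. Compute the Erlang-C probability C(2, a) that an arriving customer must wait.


a = λ/μ = 0.5983; ρ = a/2 = 0.2992
P₀ = 0.539452 (from M/M/c formula)
C(c,a) = [a^c/(c!(1−ρ))]·P₀ = [0.35799/(2·0.7008)]·0.539452
= 0.25540·0.539452 = 0.137779

Final: 0.137779


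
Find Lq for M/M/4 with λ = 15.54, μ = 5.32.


a = λ/μ = 2.9211; ρ = a/4 = 0.7303
P₀ = 0.042395
Lq = P₀·a^c·ρ / (c!·(1−ρ)²) = 0.042395·72.80438·0.7303/(24·0.07276)
= 1.29081

Final: 1.29081


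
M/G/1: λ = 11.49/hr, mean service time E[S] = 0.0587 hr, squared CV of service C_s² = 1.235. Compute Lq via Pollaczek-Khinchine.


ρ = λ·E[S] = 11.49·0.0587 = 0.6745
Lq = ρ²(1+C_s²)/(2(1−ρ)) = 0.4549·(1+1.235)/(2·0.3255)
= 0.4549·2.2350/0.6511 = 1.56158

Final: 1.56158


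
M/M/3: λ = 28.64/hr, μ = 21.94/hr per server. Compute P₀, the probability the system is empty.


a = λ/μ = 28.64/21.94 = 1.3054; ρ = a/c = 0.4351
Σ_{k=0}^{2} a^k/k! (terms k=0..2) = 1.00000 + 1.30538 + 0.85201 = 3.15738
Tail: a^3/(3!(1−ρ)) = 2.22438/(6·0.5649) = 0.65631
P₀ = 1/(3.15738 + 0.65631) = 1/3.81369 = 0.262213

Final: 0.262213


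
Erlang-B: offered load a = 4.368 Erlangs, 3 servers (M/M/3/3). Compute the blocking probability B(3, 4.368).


B(c,a) = (a^c/c!) / Σ_{k=0}^{c} a^k/k!
a^3/3! = 13.889821
Σ terms (k=0..3): 1.00000 + 4.36800 + 9.53971 + 13.88982 = 28.797533
B = 13.889821/28.797533 = 0.482327

Final: 0.482327


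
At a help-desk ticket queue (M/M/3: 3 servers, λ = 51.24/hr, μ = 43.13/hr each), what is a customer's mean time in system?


a = 1.1880; ρ = 0.3960; P₀ = 0.297933
Lq = P₀·a^c·ρ/(c!(1−ρ)²) = 0.09039
Wq = Lq/λ = 0.09039/51.24 = 0.001764 hr
W = Wq + 1/μ = 0.001764 + 0.02319 = 0.02495 hr

Final: 0.02495 hr


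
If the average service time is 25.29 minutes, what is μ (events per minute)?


μ = 1/(service time) in consistent units.
1 minute = 1 min, so μ = 1/25.29 = 0.03954 per minute

Final: 0.03954 /min


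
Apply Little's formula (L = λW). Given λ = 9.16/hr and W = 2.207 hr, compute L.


L = λW = 9.16·2.207 = 20.2161

Final: 20.2161


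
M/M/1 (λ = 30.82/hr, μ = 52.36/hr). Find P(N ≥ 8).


ρ = 30.82/52.36 = 0.5886
P(N ≥ n) = ρ^n = 0.5886^8 = 0.014410

Final: 0.014410


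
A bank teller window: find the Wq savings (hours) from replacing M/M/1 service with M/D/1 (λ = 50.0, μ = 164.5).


ρ = 50.0/164.5 = 0.3040
Wq(M/M/1) = ρ/(μ−λ) = 0.3040/114.50 = 0.002655 hr
Wq(M/D/1) = ρ/(2(μ−λ)) = 0.001327 hr
Savings = 0.002655 − 0.001327 = 0.001327 hr

Final: 0.001327 hr


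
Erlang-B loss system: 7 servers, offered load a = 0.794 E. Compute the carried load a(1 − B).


B(7,0.794) = 0.00001784 (Erlang-B)
Carried load = a(1 − B) = 0.794·(1 − 0.00001784) = 0.794·0.999982 = 0.7940 E

Final: 0.7940 Erlangs


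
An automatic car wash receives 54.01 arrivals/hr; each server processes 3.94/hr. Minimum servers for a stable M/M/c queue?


Stability requires cμ > λ ⇔ c > λ/μ.
λ/μ = 54.01/3.94 = 13.7081
Minimum integer c = ⌊13.7081⌋ + 1 = 14
Check: 14·3.94 = 55.16 > 54.01, while 13·3.94 = 51.22 ≤ 54.01

Final: 14 servers


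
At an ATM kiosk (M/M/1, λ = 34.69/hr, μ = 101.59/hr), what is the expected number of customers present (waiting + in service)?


ρ = λ/μ = 34.69/101.59 = 0.3415
L = ρ/(1−ρ) = 0.3415/(1 − 0.3415) = 0.3415/0.6585 = 0.5185

Final: 0.5185


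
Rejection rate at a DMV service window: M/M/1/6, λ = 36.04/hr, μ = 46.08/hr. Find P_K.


ρ = λ/μ = 36.04/46.08 = 0.7821
P_K = (1−ρ)ρ^K/(1−ρ^(K+1)) = (0.2179·0.228894)/(1 − 0.179022)
= 0.049872/0.820978 = 0.060747

Final: 0.060747


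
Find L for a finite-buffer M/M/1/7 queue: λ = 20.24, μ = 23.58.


ρ = 20.24/23.58 = 0.8584
L = ρ[1 − (K+1)ρ^K + Kρ^(K+1)] / [(1−ρ)(1−ρ^(K+1))]
Numerator: 0.8584·(1 − 8·0.343295 + 7·0.294668) = 0.271517
Denominator: (0.1416)·(0.705332) = 0.099907
L = 0.271517/0.099907 = 2.7177

Final: 2.7177


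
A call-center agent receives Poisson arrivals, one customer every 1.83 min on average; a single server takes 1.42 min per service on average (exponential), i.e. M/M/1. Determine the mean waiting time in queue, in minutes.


λ = 60/1.83 = 32.7869 /hr
μ = 60/1.42 = 42.2535 /hr
ρ = λ/μ = 32.7869/42.2535 = 0.7760
Wq = ρ/(μ−λ) = 0.7760/(42.2535−32.7869) = 0.08197 hr
In minutes: 0.08197·60 = 4.918 min

Final: 4.918 min


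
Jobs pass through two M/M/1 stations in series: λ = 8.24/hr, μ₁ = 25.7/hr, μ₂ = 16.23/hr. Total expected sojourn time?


Each node sees arrival rate λ = 8.24/hr (tandem ⇒ throughput preserved).
W₁ = 1/(μ₁−λ) = 1/(25.7−8.24) = 0.05727 hr
W₂ = 1/(μ₂−λ) = 1/(16.23−8.24) = 0.12516 hr
W_total = W₁ + W₂ = 0.05727 + 0.12516 = 0.18243 hr

Final: 0.18243 hr


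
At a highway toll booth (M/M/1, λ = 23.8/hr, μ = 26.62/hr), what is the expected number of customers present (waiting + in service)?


ρ = λ/μ = 23.8/26.62 = 0.8941
L = ρ/(1−ρ) = 0.8941/(1 − 0.8941) = 0.8941/0.1059 = 8.4397

Final: 8.4397


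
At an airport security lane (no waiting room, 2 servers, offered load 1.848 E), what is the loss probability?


B(c,a) = (a^c/c!) / Σ_{k=0}^{c} a^k/k!
a^2/2! = 1.707552
Σ terms (k=0..2): 1.00000 + 1.84800 + 1.70755 = 4.555552
B = 1.707552/4.555552 = 0.374829

Final: 0.374829


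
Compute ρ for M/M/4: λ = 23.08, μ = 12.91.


ρ = λ/(cμ) = 23.08/(4·12.91) = 23.08/51.64 = 0.4469

Final: 0.4469


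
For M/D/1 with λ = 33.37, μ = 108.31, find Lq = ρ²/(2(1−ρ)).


ρ = 33.37/108.31 = 0.3081
M/D/1: Lq = ρ²/(2(1−ρ)) = 0.09492/(2·0.6919) = 0.06860

Final: 0.06860


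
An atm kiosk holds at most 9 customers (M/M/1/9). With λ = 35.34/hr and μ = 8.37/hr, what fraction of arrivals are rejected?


ρ = λ/μ = 35.34/8.37 = 4.2222
P_K = (1−ρ)ρ^K/(1−ρ^(K+1)) = (-3.2222·426451.635765)/(1 − 1800573.573229)
= -1374121.937464/-1800572.573229 = 0.763158

Final: 0.763158


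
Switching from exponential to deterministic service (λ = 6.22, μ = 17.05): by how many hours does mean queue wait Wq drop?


ρ = 6.22/17.05 = 0.3648
Wq(M/M/1) = ρ/(μ−λ) = 0.3648/10.83 = 0.03369 hr
Wq(M/D/1) = ρ/(2(μ−λ)) = 0.01684 hr
Savings = 0.03369 − 0.01684 = 0.01684 hr

Final: 0.01684 hr


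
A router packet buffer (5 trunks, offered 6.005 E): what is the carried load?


B(5,6.005) = 0.360749 (Erlang-B)
Carried load = a(1 − B) = 6.005·(1 − 0.360749) = 6.005·0.639251 = 3.8387 E

Final: 3.8387 Erlangs


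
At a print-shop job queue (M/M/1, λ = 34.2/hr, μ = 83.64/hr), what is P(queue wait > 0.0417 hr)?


ρ = 34.2/83.64 = 0.4089
P(Wq > t) = ρ·e^{−(μ−λ)t} = 0.4089·e^{−2.0616}
= 0.4089·0.127244 = 0.052030

Final: 0.052030


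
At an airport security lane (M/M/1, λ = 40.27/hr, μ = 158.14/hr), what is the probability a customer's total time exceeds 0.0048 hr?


W ~ Exponential(μ−λ) for M/M/1.
μ − λ = 158.14 − 40.27 = 117.8700
P(W > t) = e^{−(μ−λ)t} = e^{−0.5658} = 0.567919

Final: 0.567919


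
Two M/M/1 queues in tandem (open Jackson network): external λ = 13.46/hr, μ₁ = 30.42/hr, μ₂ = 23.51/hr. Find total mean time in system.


Each node sees arrival rate λ = 13.46/hr (tandem ⇒ throughput preserved).
W₁ = 1/(μ₁−λ) = 1/(30.42−13.46) = 0.05896 hr
W₂ = 1/(μ₂−λ) = 1/(23.51−13.46) = 0.09950 hr
W_total = W₁ + W₂ = 0.05896 + 0.09950 = 0.15846 hr

Final: 0.15846 hr


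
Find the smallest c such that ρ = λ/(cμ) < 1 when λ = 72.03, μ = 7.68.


Stability requires cμ > λ ⇔ c > λ/μ.
λ/μ = 72.03/7.68 = 9.3789
Minimum integer c = ⌊9.3789⌋ + 1 = 10
Check: 10·7.68 = 76.80 > 72.03, while 9·7.68 = 69.12 ≤ 72.03

Final: 10 servers


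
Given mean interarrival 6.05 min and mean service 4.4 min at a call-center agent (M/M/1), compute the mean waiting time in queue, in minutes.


λ = 60/6.05 = 9.9174 /hr
μ = 60/4.4 = 13.6364 /hr
ρ = λ/μ = 9.9174/13.6364 = 0.7273
Wq = ρ/(μ−λ) = 0.7273/(13.6364−9.9174) = 0.19556 hr
In minutes: 0.19556·60 = 11.733 min

Final: 11.733 min


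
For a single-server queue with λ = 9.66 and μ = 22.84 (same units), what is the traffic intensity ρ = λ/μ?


ρ = λ/μ = 9.66/22.84 = 0.4229

Final: 0.4229


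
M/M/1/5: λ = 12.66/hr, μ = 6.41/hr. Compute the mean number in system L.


ρ = 12.66/6.41 = 1.9750
L = ρ[1 − (K+1)ρ^K + Kρ^(K+1)] / [(1−ρ)(1−ρ^(K+1))]
Numerator: 1.9750·(1 − 6·30.052346 + 5·59.354556) = 231.985516
Denominator: (-0.9750)·(-58.354556) = 56.897968
L = 231.985516/56.897968 = 4.0772

Final: 4.0772


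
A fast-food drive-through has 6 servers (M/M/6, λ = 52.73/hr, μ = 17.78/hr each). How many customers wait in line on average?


a = λ/μ = 2.9657; ρ = a/6 = 0.4943
P₀ = 0.050724
Lq = P₀·a^c·ρ / (c!·(1−ρ)²) = 0.050724·680.38713·0.4943/(720·0.25575)
= 0.09264

Final: 0.09264


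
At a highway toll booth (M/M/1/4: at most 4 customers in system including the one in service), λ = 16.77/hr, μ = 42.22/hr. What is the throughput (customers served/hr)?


ρ = 0.3972; P_K = (1−ρ)ρ^4/(1−ρ^5) = 0.015155
λ_eff = λ(1 − P_K) = 16.77·(1 − 0.015155) = 16.77·0.984845 = 16.5159 /hr

Final: 16.5159 /hr


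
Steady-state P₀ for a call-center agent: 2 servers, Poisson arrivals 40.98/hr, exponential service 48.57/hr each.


a = λ/μ = 40.98/48.57 = 0.8437; ρ = a/c = 0.4219
Σ_{k=0}^{1} a^k/k! (terms k=0..1) = 1.00000 + 0.84373 = 1.84373
Tail: a^2/(2!(1−ρ)) = 0.71188/(2·0.5781) = 0.61567
P₀ = 1/(1.84373 + 0.61567) = 1/2.45940 = 0.406603

Final: 0.406603


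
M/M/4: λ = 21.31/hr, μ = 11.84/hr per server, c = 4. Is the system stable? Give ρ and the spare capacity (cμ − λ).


Total capacity cμ = 4·11.84 = 47.36/hr
ρ = λ/(cμ) = 21.31/47.36 = 0.4500
Stable ⇔ ρ < 1: YES
Spare capacity = cμ − λ = 47.36 − 21.31 = 26.05/hr

Final: ρ = 0.4500; stable; margin = 26.05/hr


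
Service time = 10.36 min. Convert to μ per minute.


μ = 1/(service time) in consistent units.
1 minute = 1 min, so μ = 1/10.36 = 0.09653 per minute

Final: 0.09653 /min


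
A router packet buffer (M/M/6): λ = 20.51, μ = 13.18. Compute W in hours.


a = 1.5561; ρ = 0.2594; P₀ = 0.210881
Lq = P₀·a^c·ρ/(c!(1−ρ)²) = 0.001966
Wq = Lq/λ = 0.001966/20.51 = 0.00009588 hr
W = Wq + 1/μ = 0.00009588 + 0.07587 = 0.07597 hr

Final: 0.07597 hr


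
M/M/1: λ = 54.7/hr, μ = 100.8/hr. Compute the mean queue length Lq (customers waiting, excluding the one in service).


ρ = 54.7/100.8 = 0.5427
Lq = ρ²/(1−ρ) = 0.2945/0.4573 = 0.6439

Final: 0.6439


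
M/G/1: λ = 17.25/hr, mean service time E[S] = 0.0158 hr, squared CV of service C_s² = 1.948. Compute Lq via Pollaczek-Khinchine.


ρ = λ·E[S] = 17.25·0.0158 = 0.2726
Lq = ρ²(1+C_s²)/(2(1−ρ)) = 0.07428·(1+1.948)/(2·0.7274)
= 0.07428·2.9480/1.4549 = 0.15052

Final: 0.15052


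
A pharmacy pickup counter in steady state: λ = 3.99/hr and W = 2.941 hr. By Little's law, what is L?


L = λW = 3.99·2.941 = 11.7346

Final: 11.7346


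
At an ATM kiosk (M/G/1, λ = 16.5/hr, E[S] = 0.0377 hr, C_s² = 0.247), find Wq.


ρ = λ·E[S] = 16.5·0.0377 = 0.6220
E[S²] = E[S]²(1+C_s²) = 0.0377²·(1+0.247) = 0.001772
Wq = λ·E[S²]/(2(1−ρ)) = 16.5·0.001772/(2·0.3780) = 0.03869 hr

Final: 0.03869 hr


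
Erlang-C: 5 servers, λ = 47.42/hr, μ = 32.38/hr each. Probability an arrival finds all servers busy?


a = λ/μ = 1.4645; ρ = a/5 = 0.2929
P₀ = 0.230874 (from M/M/c formula)
C(c,a) = [a^c/(c!(1−ρ))]·P₀ = [6.73633/(120·0.7071)]·0.230874
= 0.07939·0.230874 = 0.018329

Final: 0.018329


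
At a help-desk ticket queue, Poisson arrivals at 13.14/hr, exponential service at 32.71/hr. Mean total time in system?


W = 1/(μ−λ) = 1/(32.71 − 13.14) = 1/19.57 = 0.05110 hr

Final: 0.05110 hr


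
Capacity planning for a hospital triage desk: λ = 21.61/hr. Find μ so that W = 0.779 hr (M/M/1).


W = 1/(μ−λ) ⇒ μ − λ = 1/W = 1/0.779 = 1.2837
μ = λ + 1/W = 21.61 + 1.2837 = 22.8937 per hr

Final: 22.8937 /hr


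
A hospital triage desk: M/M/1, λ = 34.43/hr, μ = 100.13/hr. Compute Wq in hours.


ρ = 34.43/100.13 = 0.3439
Wq = ρ/(μ−λ) = 0.3439/(100.13 − 34.43) = 0.3439/65.70 = 0.005234 hr

Final: 0.005234 hr


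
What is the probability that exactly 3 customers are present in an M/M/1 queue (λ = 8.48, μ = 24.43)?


ρ = 8.48/24.43 = 0.3471
P_n = (1−ρ)·ρ^n = (1 − 0.3471)·0.3471^3 = 0.6529·0.041823 = 0.027306

Final: 0.027306


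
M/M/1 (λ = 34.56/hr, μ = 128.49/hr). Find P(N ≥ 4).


ρ = 34.56/128.49 = 0.2690
P(N ≥ n) = ρ^n = 0.2690^4 = 0.005234

Final: 0.005234


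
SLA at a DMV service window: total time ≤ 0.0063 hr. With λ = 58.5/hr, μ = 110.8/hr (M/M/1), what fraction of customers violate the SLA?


W ~ Exponential(μ−λ) for M/M/1.
μ − λ = 110.8 − 58.5 = 52.3000
P(W > t) = e^{−(μ−λ)t} = e^{−0.3295} = 0.719290

Final: 0.719290


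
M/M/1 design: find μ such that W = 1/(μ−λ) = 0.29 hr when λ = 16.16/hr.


W = 1/(μ−λ) ⇒ μ − λ = 1/W = 1/0.29 = 3.4483
μ = λ + 1/W = 16.16 + 3.4483 = 19.6083 per hr

Final: 19.6083 /hr


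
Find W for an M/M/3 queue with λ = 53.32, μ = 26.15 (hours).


a = 2.0390; ρ = 0.6797; P₀ = 0.104949
Lq = P₀·a^c·ρ/(c!(1−ρ)²) = 0.98216
Wq = Lq/λ = 0.98216/53.32 = 0.01842 hr
W = Wq + 1/μ = 0.01842 + 0.03824 = 0.05666 hr

Final: 0.05666 hr


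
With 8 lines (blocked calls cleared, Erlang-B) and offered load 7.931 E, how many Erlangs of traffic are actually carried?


B(8,7.931) = 0.231733 (Erlang-B)
Carried load = a(1 − B) = 7.931·(1 − 0.231733) = 7.931·0.768267 = 6.0931 E

Final: 6.0931 Erlangs


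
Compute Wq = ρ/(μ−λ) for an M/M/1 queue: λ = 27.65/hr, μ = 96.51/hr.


ρ = 27.65/96.51 = 0.2865
Wq = ρ/(μ−λ) = 0.2865/(96.51 − 27.65) = 0.2865/68.86 = 0.004161 hr

Final: 0.004161 hr


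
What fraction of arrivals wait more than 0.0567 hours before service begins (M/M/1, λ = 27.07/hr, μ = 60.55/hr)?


ρ = 27.07/60.55 = 0.4471
P(Wq > t) = ρ·e^{−(μ−λ)t} = 0.4471·e^{−1.8983}
= 0.4471·0.149821 = 0.066980

Final: 0.066980


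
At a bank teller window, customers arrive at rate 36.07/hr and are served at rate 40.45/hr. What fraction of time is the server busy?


ρ = λ/μ = 36.07/40.45 = 0.8917

Final: 0.8917


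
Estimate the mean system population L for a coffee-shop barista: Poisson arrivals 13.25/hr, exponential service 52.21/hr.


ρ = λ/μ = 13.25/52.21 = 0.2538
L = ρ/(1−ρ) = 0.2538/(1 − 0.2538) = 0.2538/0.7462 = 0.3401

Final: 0.3401


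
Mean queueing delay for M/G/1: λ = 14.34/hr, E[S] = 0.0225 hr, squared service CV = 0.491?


ρ = λ·E[S] = 14.34·0.0225 = 0.3226
E[S²] = E[S]²(1+C_s²) = 0.0225²·(1+0.491) = 0.0007548
Wq = λ·E[S²]/(2(1−ρ)) = 14.34·0.0007548/(2·0.6774) = 0.007990 hr

Final: 0.007990 hr


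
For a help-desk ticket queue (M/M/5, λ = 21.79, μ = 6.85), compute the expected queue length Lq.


a = λ/μ = 3.1810; ρ = a/5 = 0.6362
P₀ = 0.037976
Lq = P₀·a^c·ρ / (c!·(1−ρ)²) = 0.037976·325.71165·0.6362/(120·0.13235)
= 0.49550

Final: 0.49550


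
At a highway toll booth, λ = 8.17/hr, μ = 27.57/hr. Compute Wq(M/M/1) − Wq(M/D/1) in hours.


ρ = 8.17/27.57 = 0.2963
Wq(M/M/1) = ρ/(μ−λ) = 0.2963/19.40 = 0.01528 hr
Wq(M/D/1) = ρ/(2(μ−λ)) = 0.007638 hr
Savings = 0.01528 − 0.007638 = 0.007638 hr

Final: 0.007638 hr


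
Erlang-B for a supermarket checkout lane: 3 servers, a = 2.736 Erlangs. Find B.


B(c,a) = (a^c/c!) / Σ_{k=0}^{c} a^k/k!
a^3/3! = 3.413477
Σ terms (k=0..3): 1.00000 + 2.73600 + 3.74285 + 3.41348 = 10.892325
B = 3.413477/10.892325 = 0.313384

Final: 0.313384


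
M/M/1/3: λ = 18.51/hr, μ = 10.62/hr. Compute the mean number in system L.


ρ = 18.51/10.62 = 1.7429
L = ρ[1 − (K+1)ρ^K + Kρ^(K+1)] / [(1−ρ)(1−ρ^(K+1))]
Numerator: 1.7429·(1 − 4·5.294753 + 3·9.228425) = 13.082952
Denominator: (-0.7429)·(-8.228425) = 6.113209
L = 13.082952/6.113209 = 2.1401

Final: 2.1401


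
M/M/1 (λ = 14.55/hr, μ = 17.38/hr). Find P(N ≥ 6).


ρ = 14.55/17.38 = 0.8372
P(N ≥ n) = ρ^n = 0.8372^6 = 0.344254

Final: 0.344254


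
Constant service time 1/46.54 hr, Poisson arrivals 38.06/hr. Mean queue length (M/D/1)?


ρ = 38.06/46.54 = 0.8178
M/D/1: Lq = ρ²/(2(1−ρ)) = 0.6688/(2·0.1822) = 1.83521

Final: 1.83521


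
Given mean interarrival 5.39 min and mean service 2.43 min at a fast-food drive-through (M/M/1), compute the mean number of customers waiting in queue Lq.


λ = 60/5.39 = 11.1317 /hr
μ = 60/2.43 = 24.6914 /hr
ρ = λ/μ = 11.1317/24.6914 = 0.4508
Lq = ρ²/(1−ρ) = 0.2033/0.5492 = 0.3701

Final: 0.3701


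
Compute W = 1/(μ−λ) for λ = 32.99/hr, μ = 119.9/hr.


W = 1/(μ−λ) = 1/(119.9 − 32.99) = 1/86.91 = 0.01151 hr

Final: 0.01151 hr


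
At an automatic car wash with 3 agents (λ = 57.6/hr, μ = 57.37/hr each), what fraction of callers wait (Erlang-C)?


a = λ/μ = 1.0040; ρ = a/3 = 0.3347
P₀ = 0.362115 (from M/M/c formula)
C(c,a) = [a^c/(c!(1−ρ))]·P₀ = [1.01208/(6·0.6653)]·0.362115
= 0.25353·0.362115 = 0.091806

Final: 0.091806


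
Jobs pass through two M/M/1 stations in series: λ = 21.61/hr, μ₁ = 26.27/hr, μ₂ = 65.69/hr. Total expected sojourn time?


Each node sees arrival rate λ = 21.61/hr (tandem ⇒ throughput preserved).
W₁ = 1/(μ₁−λ) = 1/(26.27−21.61) = 0.21459 hr
W₂ = 1/(μ₂−λ) = 1/(65.69−21.61) = 0.02269 hr
W_total = W₁ + W₂ = 0.21459 + 0.02269 = 0.23728 hr

Final: 0.23728 hr


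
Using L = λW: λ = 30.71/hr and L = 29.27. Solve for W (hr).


W = L/λ = 29.27/30.71 = 0.9531 hr

Final: 0.9531 hr


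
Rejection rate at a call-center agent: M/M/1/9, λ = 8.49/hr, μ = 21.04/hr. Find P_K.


ρ = λ/μ = 8.49/21.04 = 0.4035
P_K = (1−ρ)ρ^K/(1−ρ^(K+1)) = (0.5965·0.0002836)/(1 − 0.0001145)
= 0.0001692/0.999886 = 0.0001692

Final: 0.0001692


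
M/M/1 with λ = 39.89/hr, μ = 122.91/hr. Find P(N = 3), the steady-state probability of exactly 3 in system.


ρ = 39.89/122.91 = 0.3245
P_n = (1−ρ)·ρ^n = (1 − 0.3245)·0.3245^3 = 0.6755·0.034185 = 0.023090

Final: 0.023090


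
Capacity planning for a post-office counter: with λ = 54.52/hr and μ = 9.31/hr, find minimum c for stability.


Stability requires cμ > λ ⇔ c > λ/μ.
λ/μ = 54.52/9.31 = 5.8561
Minimum integer c = ⌊5.8561⌋ + 1 = 6
Check: 6·9.31 = 55.86 > 54.52, while 5·9.31 = 46.55 ≤ 54.52

Final: 6 servers


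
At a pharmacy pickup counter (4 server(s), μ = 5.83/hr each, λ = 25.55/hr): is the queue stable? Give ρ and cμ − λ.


Total capacity cμ = 4·5.83 = 23.32/hr
ρ = λ/(cμ) = 25.55/23.32 = 1.0956
Stable ⇔ ρ < 1: NO
Spare capacity = cμ − λ = 23.32 − 25.55 = -2.23/hr

Final: ρ = 1.0956; unstable; margin = -2.23/hr


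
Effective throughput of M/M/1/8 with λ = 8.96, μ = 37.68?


ρ = 0.2378; P_K = (1−ρ)ρ^8/(1−ρ^9) = 0.000007792
λ_eff = λ(1 − P_K) = 8.96·(1 − 0.000007792) = 8.96·0.999992 = 8.9599 /hr

Final: 8.9599 /hr


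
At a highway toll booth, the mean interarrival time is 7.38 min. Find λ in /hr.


λ = 1/(interarrival time) in consistent units.
1 hour = 60 min, so λ = 60/7.38 = 8.1301 per hour

Final: 8.1301 /hr


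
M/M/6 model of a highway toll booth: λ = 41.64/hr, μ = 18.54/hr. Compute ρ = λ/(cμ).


ρ = λ/(cμ) = 41.64/(6·18.54) = 41.64/111.24 = 0.3743

Final: 0.3743


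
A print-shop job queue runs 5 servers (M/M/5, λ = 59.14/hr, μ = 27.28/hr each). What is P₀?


a = λ/μ = 59.14/27.28 = 2.1679; ρ = a/c = 0.4336
Σ_{k=0}^{4} a^k/k! (terms k=0..4) = 1.00000 + 2.16789 + 2.34987 + 1.69809 + 0.92032 = 8.13616
Tail: a^5/(5!(1−ρ)) = 47.88338/(120·0.5664) = 0.70447
P₀ = 1/(8.13616 + 0.70447) = 1/8.84063 = 0.113114

Final: 0.113114


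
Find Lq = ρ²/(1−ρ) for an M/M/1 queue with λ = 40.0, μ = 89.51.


ρ = 40.0/89.51 = 0.4469
Lq = ρ²/(1−ρ) = 0.1997/0.5531 = 0.3610

Final: 0.3610


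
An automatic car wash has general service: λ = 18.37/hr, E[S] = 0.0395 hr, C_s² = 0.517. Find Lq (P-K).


ρ = λ·E[S] = 18.37·0.0395 = 0.7256
Lq = ρ²(1+C_s²)/(2(1−ρ)) = 0.5265·(1+0.517)/(2·0.2744)
= 0.5265·1.5170/0.5488 = 1.45548

Final: 1.45548


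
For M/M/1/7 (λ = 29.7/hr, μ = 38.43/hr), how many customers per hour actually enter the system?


ρ = 0.7728; P_K = (1−ρ)ρ^7/(1−ρ^8) = 0.042861
λ_eff = λ(1 − P_K) = 29.7·(1 − 0.042861) = 29.7·0.957139 = 28.4270 /hr

Final: 28.4270 /hr


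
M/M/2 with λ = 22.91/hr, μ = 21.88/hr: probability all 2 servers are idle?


a = λ/μ = 22.91/21.88 = 1.0471; ρ = a/c = 0.5235
Σ_{k=0}^{1} a^k/k! (terms k=0..1) = 1.00000 + 1.04707 = 2.04707
Tail: a^2/(2!(1−ρ)) = 1.09637/(2·0.4765) = 1.15053
P₀ = 1/(2.04707 + 1.15053) = 1/3.19760 = 0.312734

Final: 0.312734


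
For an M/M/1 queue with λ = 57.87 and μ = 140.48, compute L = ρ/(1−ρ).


ρ = λ/μ = 57.87/140.48 = 0.4119
L = ρ/(1−ρ) = 0.4119/(1 − 0.4119) = 0.4119/0.5881 = 0.7005

Final: 0.7005


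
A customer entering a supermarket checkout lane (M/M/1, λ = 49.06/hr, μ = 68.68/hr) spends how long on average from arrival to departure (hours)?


W = 1/(μ−λ) = 1/(68.68 − 49.06) = 1/19.62 = 0.05097 hr

Final: 0.05097 hr


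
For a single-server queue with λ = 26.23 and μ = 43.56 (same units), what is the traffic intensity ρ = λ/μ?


ρ = λ/μ = 26.23/43.56 = 0.6022

Final: 0.6022


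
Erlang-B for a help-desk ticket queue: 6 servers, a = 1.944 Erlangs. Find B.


B(c,a) = (a^c/c!) / Σ_{k=0}^{c} a^k/k!
a^6/6! = 0.074963
Σ terms (k=0..6): 1.00000 + 1.94400 + 1.88957 + 1.22444 + 0.59508 + 0.23137 + 0.07496 = 6.959415
B = 0.074963/6.959415 = 0.010771

Final: 0.010771


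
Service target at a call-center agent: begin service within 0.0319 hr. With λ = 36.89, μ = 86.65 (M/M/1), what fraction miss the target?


ρ = 36.89/86.65 = 0.4257
P(Wq > t) = ρ·e^{−(μ−λ)t} = 0.4257·e^{−1.5873}
= 0.4257·0.204468 = 0.087049

Final: 0.087049


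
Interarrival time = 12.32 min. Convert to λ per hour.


λ = 1/(interarrival time) in consistent units.
1 hour = 60 min, so λ = 60/12.32 = 4.8701 per hour

Final: 4.8701 /hr


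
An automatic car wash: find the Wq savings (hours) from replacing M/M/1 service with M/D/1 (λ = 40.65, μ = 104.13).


ρ = 40.65/104.13 = 0.3904
Wq(M/M/1) = ρ/(μ−λ) = 0.3904/63.48 = 0.006150 hr
Wq(M/D/1) = ρ/(2(μ−λ)) = 0.003075 hr
Savings = 0.006150 − 0.003075 = 0.003075 hr

Final: 0.003075 hr


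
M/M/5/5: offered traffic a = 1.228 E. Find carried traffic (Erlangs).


B(5,1.228) = 0.006827 (Erlang-B)
Carried load = a(1 − B) = 1.228·(1 − 0.006827) = 1.228·0.993173 = 1.2196 E

Final: 1.2196 Erlangs


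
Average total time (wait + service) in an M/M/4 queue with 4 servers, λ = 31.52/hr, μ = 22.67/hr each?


a = 1.3904; ρ = 0.3476; P₀ = 0.247303
Lq = P₀·a^c·ρ/(c!(1−ρ)²) = 0.03145
Wq = Lq/λ = 0.03145/31.52 = 0.0009977 hr
W = Wq + 1/μ = 0.0009977 + 0.04411 = 0.04511 hr

Final: 0.04511 hr


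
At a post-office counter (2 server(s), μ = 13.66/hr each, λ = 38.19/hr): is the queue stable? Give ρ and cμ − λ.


Total capacity cμ = 2·13.66 = 27.32/hr
ρ = λ/(cμ) = 38.19/27.32 = 1.3979
Stable ⇔ ρ < 1: NO
Spare capacity = cμ − λ = 27.32 − 38.19 = -10.87/hr

Final: ρ = 1.3979; unstable; margin = -10.87/hr


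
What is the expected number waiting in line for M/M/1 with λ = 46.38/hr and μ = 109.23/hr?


ρ = 46.38/109.23 = 0.4246
Lq = ρ²/(1−ρ) = 0.1803/0.5754 = 0.3133

Final: 0.3133


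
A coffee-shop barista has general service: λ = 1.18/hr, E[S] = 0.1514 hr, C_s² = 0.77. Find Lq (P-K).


ρ = λ·E[S] = 1.18·0.1514 = 0.1787
Lq = ρ²(1+C_s²)/(2(1−ρ)) = 0.03192·(1+0.77)/(2·0.8213)
= 0.03192·1.7700/1.6427 = 0.03439

Final: 0.03439


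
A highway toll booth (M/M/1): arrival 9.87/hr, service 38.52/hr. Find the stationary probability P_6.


ρ = 9.87/38.52 = 0.2562
P_n = (1−ρ)·ρ^n = (1 − 0.2562)·0.2562^6 = 0.7438·0.0002830 = 0.0002105

Final: 0.0002105


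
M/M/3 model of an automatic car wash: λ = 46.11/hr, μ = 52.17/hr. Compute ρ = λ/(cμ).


ρ = λ/(cμ) = 46.11/(3·52.17) = 46.11/156.51 = 0.2946

Final: 0.2946


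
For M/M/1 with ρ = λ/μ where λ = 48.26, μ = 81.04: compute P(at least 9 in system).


ρ = 48.26/81.04 = 0.5955
P(N ≥ n) = ρ^n = 0.5955^9 = 0.009419

Final: 0.009419


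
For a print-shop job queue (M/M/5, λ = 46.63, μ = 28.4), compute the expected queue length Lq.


a = λ/μ = 1.6419; ρ = a/5 = 0.3284
P₀ = 0.193109
Lq = P₀·a^c·ρ / (c!·(1−ρ)²) = 0.193109·11.93261·0.3284/(120·0.45107)
= 0.01398

Final: 0.01398


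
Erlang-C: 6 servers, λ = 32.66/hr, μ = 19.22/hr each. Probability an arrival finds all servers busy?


a = λ/μ = 1.6993; ρ = a/6 = 0.2832
P₀ = 0.182717 (from M/M/c formula)
C(c,a) = [a^c/(c!(1−ρ))]·P₀ = [24.07558/(720·0.7168)]·0.182717
= 0.04665·0.182717 = 0.008524

Final: 0.008524
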